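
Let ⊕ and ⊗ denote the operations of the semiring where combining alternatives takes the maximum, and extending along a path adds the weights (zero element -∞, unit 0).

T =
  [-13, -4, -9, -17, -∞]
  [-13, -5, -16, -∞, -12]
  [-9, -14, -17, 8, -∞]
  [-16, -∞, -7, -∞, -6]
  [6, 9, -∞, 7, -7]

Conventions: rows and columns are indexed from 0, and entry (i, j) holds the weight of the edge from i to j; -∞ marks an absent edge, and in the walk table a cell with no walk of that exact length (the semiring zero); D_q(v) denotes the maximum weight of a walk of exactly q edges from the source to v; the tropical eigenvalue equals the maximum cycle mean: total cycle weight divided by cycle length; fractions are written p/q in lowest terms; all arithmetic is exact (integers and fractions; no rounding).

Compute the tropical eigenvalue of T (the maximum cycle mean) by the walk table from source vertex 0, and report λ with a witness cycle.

q=0: [0, -∞, -∞, -∞, -∞]
q=1: [-13, -4, -9, -17, -∞]
q=2: [-17, -9, -20, -1, -16]
q=3: [-10, -7, -8, -9, -7]
q=4: [-1, 2, -16, 0, -14]
q=5: [-8, -3, -7, -7, -6]
Optimal cycle mean attained by: cycle 2->3->2, total 8 + (-7), length 2.
Answer: λ = 1/2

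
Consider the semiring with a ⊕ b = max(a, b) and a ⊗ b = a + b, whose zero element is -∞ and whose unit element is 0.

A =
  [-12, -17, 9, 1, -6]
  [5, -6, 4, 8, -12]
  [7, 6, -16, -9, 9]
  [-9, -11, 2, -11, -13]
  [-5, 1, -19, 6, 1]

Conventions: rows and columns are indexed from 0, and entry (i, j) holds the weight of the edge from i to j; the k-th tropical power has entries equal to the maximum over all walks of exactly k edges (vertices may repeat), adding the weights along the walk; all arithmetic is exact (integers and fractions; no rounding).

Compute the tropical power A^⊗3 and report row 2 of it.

A^⊗2:
  [16, 15, 3, 0, 18]
  [11, 10, 14, 6, 13]
  [11, 10, 16, 15, 10]
  [9, 8, 0, -3, 11]
  [6, 2, 8, 9, 2]
A^⊗3:
  [20, 19, 25, 24, 19]
  [21, 20, 20, 19, 23]
  [23, 22, 20, 18, 25]
  [13, 12, 18, 17, 12]
  [15, 14, 15, 10, 17]
Answer: row 2 of A^⊗3 = [23, 22, 20, 18, 25]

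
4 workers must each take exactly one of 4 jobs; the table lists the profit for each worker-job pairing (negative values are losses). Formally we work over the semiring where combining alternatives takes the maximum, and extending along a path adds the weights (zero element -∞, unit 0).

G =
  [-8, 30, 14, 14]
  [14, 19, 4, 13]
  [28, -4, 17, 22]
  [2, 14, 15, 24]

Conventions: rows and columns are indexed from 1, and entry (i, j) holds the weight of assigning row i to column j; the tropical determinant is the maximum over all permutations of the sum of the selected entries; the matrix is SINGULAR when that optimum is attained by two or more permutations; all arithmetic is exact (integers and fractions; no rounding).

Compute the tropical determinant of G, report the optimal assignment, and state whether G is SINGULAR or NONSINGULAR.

σ = (1, 2, 3, 4): (-8) + 19 + 17 + 24 = 52
σ = (1, 2, 4, 3): (-8) + 19 + 22 + 15 = 48
σ = (1, 3, 2, 4): (-8) + 4 + (-4) + 24 = 16
σ = (1, 3, 4, 2): (-8) + 4 + 22 + 14 = 32
σ = (1, 4, 2, 3): (-8) + 13 + (-4) + 15 = 16
σ = (1, 4, 3, 2): (-8) + 13 + 17 + 14 = 36
σ = (2, 1, 3, 4): 30 + 14 + 17 + 24 = 85
σ = (2, 1, 4, 3): 30 + 14 + 22 + 15 = 81
σ = (2, 3, 1, 4): 30 + 4 + 28 + 24 = 86
σ = (2, 3, 4, 1): 30 + 4 + 22 + 2 = 58
σ = (2, 4, 1, 3): 30 + 13 + 28 + 15 = 86
σ = (2, 4, 3, 1): 30 + 13 + 17 + 2 = 62
σ = (3, 1, 2, 4): 14 + 14 + (-4) + 24 = 48
σ = (3, 1, 4, 2): 14 + 14 + 22 + 14 = 64
σ = (3, 2, 1, 4): 14 + 19 + 28 + 24 = 85
σ = (3, 2, 4, 1): 14 + 19 + 22 + 2 = 57
σ = (3, 4, 1, 2): 14 + 13 + 28 + 14 = 69
σ = (3, 4, 2, 1): 14 + 13 + (-4) + 2 = 25
σ = (4, 1, 2, 3): 14 + 14 + (-4) + 15 = 39
σ = (4, 1, 3, 2): 14 + 14 + 17 + 14 = 59
σ = (4, 2, 1, 3): 14 + 19 + 28 + 15 = 76
σ = (4, 2, 3, 1): 14 + 19 + 17 + 2 = 52
σ = (4, 3, 1, 2): 14 + 4 + 28 + 14 = 60
σ = (4, 3, 2, 1): 14 + 4 + (-4) + 2 = 16
Optimal value attained by: σ = (2, 3, 1, 4).
Answer: det⊕(G) = 86; verdict: SINGULAR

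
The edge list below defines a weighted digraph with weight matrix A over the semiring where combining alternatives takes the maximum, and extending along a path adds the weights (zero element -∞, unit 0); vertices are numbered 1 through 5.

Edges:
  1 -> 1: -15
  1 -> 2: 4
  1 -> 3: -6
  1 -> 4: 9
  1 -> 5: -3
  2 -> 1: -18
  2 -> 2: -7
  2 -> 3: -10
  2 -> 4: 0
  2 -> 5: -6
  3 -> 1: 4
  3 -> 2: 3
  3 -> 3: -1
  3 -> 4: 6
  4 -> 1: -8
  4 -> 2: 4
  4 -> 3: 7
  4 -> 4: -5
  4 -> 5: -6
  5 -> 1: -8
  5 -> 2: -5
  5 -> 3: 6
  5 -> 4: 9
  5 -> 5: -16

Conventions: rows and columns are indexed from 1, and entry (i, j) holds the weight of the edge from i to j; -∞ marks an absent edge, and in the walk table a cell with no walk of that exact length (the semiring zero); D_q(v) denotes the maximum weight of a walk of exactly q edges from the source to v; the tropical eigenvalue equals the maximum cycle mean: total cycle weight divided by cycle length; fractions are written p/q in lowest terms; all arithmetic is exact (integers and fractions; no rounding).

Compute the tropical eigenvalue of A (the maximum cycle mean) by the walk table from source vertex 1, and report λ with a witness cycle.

q=0: [0, -∞, -∞, -∞, -∞]
q=1: [-15, 4, -6, 9, -3]
q=2: [1, 13, 16, 6, 3]
q=3: [20, 19, 15, 22, 7]
q=4: [19, 26, 29, 29, 17]
q=5: [33, 33, 36, 35, 23]
Optimal cycle mean attained by: cycle 1->4->3->1, total 9 + 7 + 4, length 3.
Answer: λ = 20/3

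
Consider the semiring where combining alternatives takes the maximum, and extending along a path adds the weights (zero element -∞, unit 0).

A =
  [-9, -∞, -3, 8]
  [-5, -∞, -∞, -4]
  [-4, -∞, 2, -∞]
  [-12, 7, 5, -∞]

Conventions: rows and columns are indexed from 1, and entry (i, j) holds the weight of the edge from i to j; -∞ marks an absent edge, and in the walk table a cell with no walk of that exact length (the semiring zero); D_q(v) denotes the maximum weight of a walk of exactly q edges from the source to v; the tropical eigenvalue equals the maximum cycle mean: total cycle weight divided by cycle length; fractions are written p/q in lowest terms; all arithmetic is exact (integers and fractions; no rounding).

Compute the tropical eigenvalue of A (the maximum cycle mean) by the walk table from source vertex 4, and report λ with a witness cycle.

q=0: [-∞, -∞, -∞, 0]
q=1: [-12, 7, 5, -∞]
q=2: [2, -∞, 7, 3]
q=3: [3, 10, 9, 10]
q=4: [5, 17, 15, 11]
Optimal cycle mean attained by: cycle 1->4->2->1, total 8 + 7 + (-5), length 3.
Answer: λ = 10/3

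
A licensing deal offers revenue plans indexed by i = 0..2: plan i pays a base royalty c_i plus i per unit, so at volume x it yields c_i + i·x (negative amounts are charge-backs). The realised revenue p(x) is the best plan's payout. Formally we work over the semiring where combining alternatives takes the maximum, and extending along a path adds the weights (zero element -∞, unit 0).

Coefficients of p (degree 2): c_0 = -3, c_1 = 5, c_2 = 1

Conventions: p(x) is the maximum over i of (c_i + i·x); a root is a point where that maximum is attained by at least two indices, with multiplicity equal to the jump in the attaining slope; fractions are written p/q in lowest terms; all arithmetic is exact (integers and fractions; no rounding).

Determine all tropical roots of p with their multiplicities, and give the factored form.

hull edge (i=0, c=-3) to (i=1, c=5): slope 8, span 1
hull edge (i=1, c=5) to (i=2, c=1): slope -4, span 1
Factored form: p(x) = 1 ⊗ (x ⊕ (-8)) ⊗ (x ⊕ 4)
Answer: roots = -8 (mult 1), 4 (mult 1)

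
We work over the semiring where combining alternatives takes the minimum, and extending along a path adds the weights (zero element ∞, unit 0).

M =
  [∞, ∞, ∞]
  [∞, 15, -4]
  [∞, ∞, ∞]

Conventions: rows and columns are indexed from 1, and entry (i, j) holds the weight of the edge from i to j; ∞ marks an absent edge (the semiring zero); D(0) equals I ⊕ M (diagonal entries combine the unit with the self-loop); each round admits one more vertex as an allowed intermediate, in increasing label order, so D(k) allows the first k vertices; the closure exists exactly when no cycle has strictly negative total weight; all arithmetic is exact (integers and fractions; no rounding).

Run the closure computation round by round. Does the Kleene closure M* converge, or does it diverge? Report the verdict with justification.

D(0):
  [0, ∞, ∞]
  [∞, 0, -4]
  [∞, ∞, 0]
D(1):
  [0, ∞, ∞]
  [∞, 0, -4]
  [∞, ∞, 0]
D(2):
  [0, ∞, ∞]
  [∞, 0, -4]
  [∞, ∞, 0]
D(3):
  [0, ∞, ∞]
  [∞, 0, -4]
  [∞, ∞, 0]
Key observation: every diagonal entry stays at the unit through all rounds, so no improving cycle exists.
Answer: CONVERGES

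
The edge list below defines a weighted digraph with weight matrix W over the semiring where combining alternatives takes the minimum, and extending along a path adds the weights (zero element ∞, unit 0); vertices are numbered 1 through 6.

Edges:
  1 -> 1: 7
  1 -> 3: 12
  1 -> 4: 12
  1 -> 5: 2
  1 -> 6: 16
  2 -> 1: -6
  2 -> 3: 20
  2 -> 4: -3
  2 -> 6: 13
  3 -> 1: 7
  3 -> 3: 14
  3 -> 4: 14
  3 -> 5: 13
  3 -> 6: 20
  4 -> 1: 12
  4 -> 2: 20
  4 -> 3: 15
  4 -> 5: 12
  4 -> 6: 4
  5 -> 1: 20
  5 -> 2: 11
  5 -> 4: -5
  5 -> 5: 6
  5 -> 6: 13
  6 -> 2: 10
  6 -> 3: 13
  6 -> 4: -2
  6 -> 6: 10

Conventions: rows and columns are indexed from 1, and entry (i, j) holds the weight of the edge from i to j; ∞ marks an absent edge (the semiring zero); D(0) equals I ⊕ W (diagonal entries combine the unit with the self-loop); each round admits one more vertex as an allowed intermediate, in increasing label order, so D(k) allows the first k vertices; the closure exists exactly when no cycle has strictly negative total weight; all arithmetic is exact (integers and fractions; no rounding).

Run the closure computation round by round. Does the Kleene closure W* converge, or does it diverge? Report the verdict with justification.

D(0):
  [0, ∞, 12, 12, 2, 16]
  [-6, 0, 20, -3, ∞, 13]
  [7, ∞, 0, 14, 13, 20]
  [12, 20, 15, 0, 12, 4]
  [20, 11, ∞, -5, 0, 13]
  [∞, 10, 13, -2, ∞, 0]
D(1):
  [0, ∞, 12, 12, 2, 16]
  [-6, 0, 6, -3, -4, 10]
  [7, ∞, 0, 14, 9, 20]
  [12, 20, 15, 0, 12, 4]
  [20, 11, 32, -5, 0, 13]
  [∞, 10, 13, -2, ∞, 0]
D(2):
  [0, ∞, 12, 12, 2, 16]
  [-6, 0, 6, -3, -4, 10]
  [7, ∞, 0, 14, 9, 20]
  [12, 20, 15, 0, 12, 4]
  [5, 11, 17, -5, 0, 13]
  [4, 10, 13, -2, 6, 0]
D(3):
  [0, ∞, 12, 12, 2, 16]
  [-6, 0, 6, -3, -4, 10]
  [7, ∞, 0, 14, 9, 20]
  [12, 20, 15, 0, 12, 4]
  [5, 11, 17, -5, 0, 13]
  [4, 10, 13, -2, 6, 0]
D(4):
  [0, 32, 12, 12, 2, 16]
  [-6, 0, 6, -3, -4, 1]
  [7, 34, 0, 14, 9, 18]
  [12, 20, 15, 0, 12, 4]
  [5, 11, 10, -5, 0, -1]
  [4, 10, 13, -2, 6, 0]
D(5):
  [0, 13, 12, -3, 2, 1]
  [-6, 0, 6, -9, -4, -5]
  [7, 20, 0, 4, 9, 8]
  [12, 20, 15, 0, 12, 4]
  [5, 11, 10, -5, 0, -1]
  [4, 10, 13, -2, 6, 0]
D(6):
  [0, 11, 12, -3, 2, 1]
  [-6, 0, 6, -9, -4, -5]
  [7, 18, 0, 4, 9, 8]
  [8, 14, 15, 0, 10, 4]
  [3, 9, 10, -5, 0, -1]
  [4, 10, 13, -2, 6, 0]
Key observation: every diagonal entry stays at the unit through all rounds, so no improving cycle exists.
Answer: CONVERGES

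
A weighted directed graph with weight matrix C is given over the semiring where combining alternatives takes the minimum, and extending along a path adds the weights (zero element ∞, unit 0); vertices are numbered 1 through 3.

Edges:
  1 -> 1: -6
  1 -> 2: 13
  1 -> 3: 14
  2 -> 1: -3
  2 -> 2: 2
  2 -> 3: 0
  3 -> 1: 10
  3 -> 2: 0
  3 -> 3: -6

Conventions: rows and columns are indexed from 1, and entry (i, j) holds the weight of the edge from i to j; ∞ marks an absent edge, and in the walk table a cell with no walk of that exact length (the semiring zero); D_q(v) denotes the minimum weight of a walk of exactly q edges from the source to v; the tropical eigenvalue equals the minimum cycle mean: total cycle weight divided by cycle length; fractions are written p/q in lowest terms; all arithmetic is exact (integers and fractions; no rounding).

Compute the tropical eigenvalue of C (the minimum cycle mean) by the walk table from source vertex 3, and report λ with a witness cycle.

q=0: [∞, ∞, 0]
q=1: [10, 0, -6]
q=2: [-3, -6, -12]
q=3: [-9, -12, -18]
Optimal cycle mean attained by: cycle 1->1, total (-6), length 1.
Answer: λ = -6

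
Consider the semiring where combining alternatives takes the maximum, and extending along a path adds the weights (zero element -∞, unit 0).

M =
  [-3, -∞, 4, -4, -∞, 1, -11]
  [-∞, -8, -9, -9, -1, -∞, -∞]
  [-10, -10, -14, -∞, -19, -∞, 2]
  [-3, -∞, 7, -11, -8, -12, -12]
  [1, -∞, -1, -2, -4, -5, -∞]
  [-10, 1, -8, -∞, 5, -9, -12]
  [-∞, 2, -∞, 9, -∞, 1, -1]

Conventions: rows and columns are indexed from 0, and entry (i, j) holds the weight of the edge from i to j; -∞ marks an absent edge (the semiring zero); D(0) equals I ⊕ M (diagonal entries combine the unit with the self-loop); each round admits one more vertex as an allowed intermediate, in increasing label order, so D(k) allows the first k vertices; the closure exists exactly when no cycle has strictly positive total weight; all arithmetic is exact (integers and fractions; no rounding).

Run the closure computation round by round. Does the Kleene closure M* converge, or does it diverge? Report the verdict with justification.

D(0):
  [0, -∞, 4, -4, -∞, 1, -11]
  [-∞, 0, -9, -9, -1, -∞, -∞]
  [-10, -10, 0, -∞, -19, -∞, 2]
  [-3, -∞, 7, 0, -8, -12, -12]
  [1, -∞, -1, -2, 0, -5, -∞]
  [-10, 1, -8, -∞, 5, 0, -12]
  [-∞, 2, -∞, 9, -∞, 1, 0]
D(1):
  [0, -∞, 4, -4, -∞, 1, -11]
  [-∞, 0, -9, -9, -1, -∞, -∞]
  [-10, -10, 0, -14, -19, -9, 2]
  [-3, -∞, 7, 0, -8, -2, -12]
  [1, -∞, 5, -2, 0, 2, -10]
  [-10, 1, -6, -14, 5, 0, -12]
  [-∞, 2, -∞, 9, -∞, 1, 0]
D(2):
  [0, -∞, 4, -4, -∞, 1, -11]
  [-∞, 0, -9, -9, -1, -∞, -∞]
  [-10, -10, 0, -14, -11, -9, 2]
  [-3, -∞, 7, 0, -8, -2, -12]
  [1, -∞, 5, -2, 0, 2, -10]
  [-10, 1, -6, -8, 5, 0, -12]
  [-∞, 2, -7, 9, 1, 1, 0]
D(3):
  [0, -6, 4, -4, -7, 1, 6]
  [-19, 0, -9, -9, -1, -18, -7]
  [-10, -10, 0, -14, -11, -9, 2]
  [-3, -3, 7, 0, -4, -2, 9]
  [1, -5, 5, -2, 0, 2, 7]
  [-10, 1, -6, -8, 5, 0, -4]
  [-17, 2, -7, 9, 1, 1, 0]
Detection: at round 4, diagonal entry (6, 6) turns strictly positive.
Key observation: the cycle 6->1->3->2->6 has total weight 2 + (-9) + 7 + 2, which is strictly positive.
Answer: DIVERGES — positive cycle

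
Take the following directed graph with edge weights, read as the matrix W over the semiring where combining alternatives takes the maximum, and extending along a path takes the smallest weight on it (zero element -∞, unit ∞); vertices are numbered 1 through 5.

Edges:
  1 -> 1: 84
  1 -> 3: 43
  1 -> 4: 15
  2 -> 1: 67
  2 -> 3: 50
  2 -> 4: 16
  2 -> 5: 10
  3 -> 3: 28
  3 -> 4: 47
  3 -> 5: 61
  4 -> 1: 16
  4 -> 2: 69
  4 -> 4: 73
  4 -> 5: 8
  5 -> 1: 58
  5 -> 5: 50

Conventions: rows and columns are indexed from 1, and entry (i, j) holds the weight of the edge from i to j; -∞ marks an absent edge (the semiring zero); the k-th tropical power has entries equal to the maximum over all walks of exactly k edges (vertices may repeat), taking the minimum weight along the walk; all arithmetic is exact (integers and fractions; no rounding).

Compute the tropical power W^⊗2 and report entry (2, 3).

W^⊗2:
  [84, 15, 43, 43, 43]
  [67, 16, 43, 47, 50]
  [58, 47, 28, 47, 50]
  [67, 69, 50, 73, 10]
  [58, -∞, 43, 15, 50]
Key observation: the optimum is the walk 2->1->3, with weight 67 min 43 = 43.
Optimal value attained by: walk 2->1->3.
Answer: (W^⊗2)[2][3] = 43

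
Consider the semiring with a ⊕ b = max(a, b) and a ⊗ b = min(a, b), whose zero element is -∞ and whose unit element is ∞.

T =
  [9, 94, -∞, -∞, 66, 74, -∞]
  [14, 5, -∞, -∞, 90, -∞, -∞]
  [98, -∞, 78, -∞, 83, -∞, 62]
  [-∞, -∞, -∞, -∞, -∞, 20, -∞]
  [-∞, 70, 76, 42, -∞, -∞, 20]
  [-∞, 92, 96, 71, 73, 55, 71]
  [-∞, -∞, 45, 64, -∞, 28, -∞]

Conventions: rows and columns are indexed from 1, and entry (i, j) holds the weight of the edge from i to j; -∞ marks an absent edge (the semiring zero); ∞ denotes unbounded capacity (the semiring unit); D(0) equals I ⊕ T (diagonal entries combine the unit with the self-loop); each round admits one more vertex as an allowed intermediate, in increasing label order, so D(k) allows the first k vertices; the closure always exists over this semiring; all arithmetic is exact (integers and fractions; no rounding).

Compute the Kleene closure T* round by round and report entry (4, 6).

D(0):
  [∞, 94, -∞, -∞, 66, 74, -∞]
  [14, ∞, -∞, -∞, 90, -∞, -∞]
  [98, -∞, ∞, -∞, 83, -∞, 62]
  [-∞, -∞, -∞, ∞, -∞, 20, -∞]
  [-∞, 70, 76, 42, ∞, -∞, 20]
  [-∞, 92, 96, 71, 73, ∞, 71]
  [-∞, -∞, 45, 64, -∞, 28, ∞]
D(1):
  [∞, 94, -∞, -∞, 66, 74, -∞]
  [14, ∞, -∞, -∞, 90, 14, -∞]
  [98, 94, ∞, -∞, 83, 74, 62]
  [-∞, -∞, -∞, ∞, -∞, 20, -∞]
  [-∞, 70, 76, 42, ∞, -∞, 20]
  [-∞, 92, 96, 71, 73, ∞, 71]
  [-∞, -∞, 45, 64, -∞, 28, ∞]
D(2):
  [∞, 94, -∞, -∞, 90, 74, -∞]
  [14, ∞, -∞, -∞, 90, 14, -∞]
  [98, 94, ∞, -∞, 90, 74, 62]
  [-∞, -∞, -∞, ∞, -∞, 20, -∞]
  [14, 70, 76, 42, ∞, 14, 20]
  [14, 92, 96, 71, 90, ∞, 71]
  [-∞, -∞, 45, 64, -∞, 28, ∞]
D(3):
  [∞, 94, -∞, -∞, 90, 74, -∞]
  [14, ∞, -∞, -∞, 90, 14, -∞]
  [98, 94, ∞, -∞, 90, 74, 62]
  [-∞, -∞, -∞, ∞, -∞, 20, -∞]
  [76, 76, 76, 42, ∞, 74, 62]
  [96, 94, 96, 71, 90, ∞, 71]
  [45, 45, 45, 64, 45, 45, ∞]
D(4):
  [∞, 94, -∞, -∞, 90, 74, -∞]
  [14, ∞, -∞, -∞, 90, 14, -∞]
  [98, 94, ∞, -∞, 90, 74, 62]
  [-∞, -∞, -∞, ∞, -∞, 20, -∞]
  [76, 76, 76, 42, ∞, 74, 62]
  [96, 94, 96, 71, 90, ∞, 71]
  [45, 45, 45, 64, 45, 45, ∞]
D(5):
  [∞, 94, 76, 42, 90, 74, 62]
  [76, ∞, 76, 42, 90, 74, 62]
  [98, 94, ∞, 42, 90, 74, 62]
  [-∞, -∞, -∞, ∞, -∞, 20, -∞]
  [76, 76, 76, 42, ∞, 74, 62]
  [96, 94, 96, 71, 90, ∞, 71]
  [45, 45, 45, 64, 45, 45, ∞]
D(6):
  [∞, 94, 76, 71, 90, 74, 71]
  [76, ∞, 76, 71, 90, 74, 71]
  [98, 94, ∞, 71, 90, 74, 71]
  [20, 20, 20, ∞, 20, 20, 20]
  [76, 76, 76, 71, ∞, 74, 71]
  [96, 94, 96, 71, 90, ∞, 71]
  [45, 45, 45, 64, 45, 45, ∞]
D(7):
  [∞, 94, 76, 71, 90, 74, 71]
  [76, ∞, 76, 71, 90, 74, 71]
  [98, 94, ∞, 71, 90, 74, 71]
  [20, 20, 20, ∞, 20, 20, 20]
  [76, 76, 76, 71, ∞, 74, 71]
  [96, 94, 96, 71, 90, ∞, 71]
  [45, 45, 45, 64, 45, 45, ∞]
Answer: T*[4][6] = 20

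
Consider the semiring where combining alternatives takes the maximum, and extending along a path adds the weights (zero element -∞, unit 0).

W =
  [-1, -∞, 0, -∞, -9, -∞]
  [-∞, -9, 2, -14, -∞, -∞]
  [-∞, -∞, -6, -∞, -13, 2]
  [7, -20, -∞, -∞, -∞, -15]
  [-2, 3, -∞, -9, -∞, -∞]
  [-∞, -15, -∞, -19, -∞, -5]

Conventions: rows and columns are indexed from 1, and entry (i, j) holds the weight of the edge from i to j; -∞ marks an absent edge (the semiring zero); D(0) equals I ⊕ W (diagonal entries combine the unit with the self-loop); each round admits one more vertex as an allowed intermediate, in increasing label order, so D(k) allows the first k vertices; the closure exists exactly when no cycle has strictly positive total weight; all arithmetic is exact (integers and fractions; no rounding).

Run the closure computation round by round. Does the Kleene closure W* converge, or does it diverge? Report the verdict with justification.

D(0):
  [0, -∞, 0, -∞, -9, -∞]
  [-∞, 0, 2, -14, -∞, -∞]
  [-∞, -∞, 0, -∞, -13, 2]
  [7, -20, -∞, 0, -∞, -15]
  [-2, 3, -∞, -9, 0, -∞]
  [-∞, -15, -∞, -19, -∞, 0]
D(1):
  [0, -∞, 0, -∞, -9, -∞]
  [-∞, 0, 2, -14, -∞, -∞]
  [-∞, -∞, 0, -∞, -13, 2]
  [7, -20, 7, 0, -2, -15]
  [-2, 3, -2, -9, 0, -∞]
  [-∞, -15, -∞, -19, -∞, 0]
D(2):
  [0, -∞, 0, -∞, -9, -∞]
  [-∞, 0, 2, -14, -∞, -∞]
  [-∞, -∞, 0, -∞, -13, 2]
  [7, -20, 7, 0, -2, -15]
  [-2, 3, 5, -9, 0, -∞]
  [-∞, -15, -13, -19, -∞, 0]
D(3):
  [0, -∞, 0, -∞, -9, 2]
  [-∞, 0, 2, -14, -11, 4]
  [-∞, -∞, 0, -∞, -13, 2]
  [7, -20, 7, 0, -2, 9]
  [-2, 3, 5, -9, 0, 7]
  [-∞, -15, -13, -19, -26, 0]
D(4):
  [0, -∞, 0, -∞, -9, 2]
  [-7, 0, 2, -14, -11, 4]
  [-∞, -∞, 0, -∞, -13, 2]
  [7, -20, 7, 0, -2, 9]
  [-2, 3, 5, -9, 0, 7]
  [-12, -15, -12, -19, -21, 0]
D(5):
  [0, -6, 0, -18, -9, 2]
  [-7, 0, 2, -14, -11, 4]
  [-15, -10, 0, -22, -13, 2]
  [7, 1, 7, 0, -2, 9]
  [-2, 3, 5, -9, 0, 7]
  [-12, -15, -12, -19, -21, 0]
D(6):
  [0, -6, 0, -17, -9, 2]
  [-7, 0, 2, -14, -11, 4]
  [-10, -10, 0, -17, -13, 2]
  [7, 1, 7, 0, -2, 9]
  [-2, 3, 5, -9, 0, 7]
  [-12, -15, -12, -19, -21, 0]
Key observation: every diagonal entry stays at the unit through all rounds, so no improving cycle exists.
Answer: CONVERGES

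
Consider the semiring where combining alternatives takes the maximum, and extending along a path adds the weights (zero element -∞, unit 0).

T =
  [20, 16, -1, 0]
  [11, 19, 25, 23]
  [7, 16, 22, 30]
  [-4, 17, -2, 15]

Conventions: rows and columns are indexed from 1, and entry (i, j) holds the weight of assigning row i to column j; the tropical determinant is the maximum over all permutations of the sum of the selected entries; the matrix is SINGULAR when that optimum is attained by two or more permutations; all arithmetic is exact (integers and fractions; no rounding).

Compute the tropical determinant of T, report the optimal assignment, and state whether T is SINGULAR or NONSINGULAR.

σ = (1, 2, 3, 4): 20 + 19 + 22 + 15 = 76
σ = (1, 2, 4, 3): 20 + 19 + 30 + (-2) = 67
σ = (1, 3, 2, 4): 20 + 25 + 16 + 15 = 76
σ = (1, 3, 4, 2): 20 + 25 + 30 + 17 = 92
σ = (1, 4, 2, 3): 20 + 23 + 16 + (-2) = 57
σ = (1, 4, 3, 2): 20 + 23 + 22 + 17 = 82
σ = (2, 1, 3, 4): 16 + 11 + 22 + 15 = 64
σ = (2, 1, 4, 3): 16 + 11 + 30 + (-2) = 55
σ = (2, 3, 1, 4): 16 + 25 + 7 + 15 = 63
σ = (2, 3, 4, 1): 16 + 25 + 30 + (-4) = 67
σ = (2, 4, 1, 3): 16 + 23 + 7 + (-2) = 44
σ = (2, 4, 3, 1): 16 + 23 + 22 + (-4) = 57
σ = (3, 1, 2, 4): (-1) + 11 + 16 + 15 = 41
σ = (3, 1, 4, 2): (-1) + 11 + 30 + 17 = 57
σ = (3, 2, 1, 4): (-1) + 19 + 7 + 15 = 40
σ = (3, 2, 4, 1): (-1) + 19 + 30 + (-4) = 44
σ = (3, 4, 1, 2): (-1) + 23 + 7 + 17 = 46
σ = (3, 4, 2, 1): (-1) + 23 + 16 + (-4) = 34
σ = (4, 1, 2, 3): 0 + 11 + 16 + (-2) = 25
σ = (4, 1, 3, 2): 0 + 11 + 22 + 17 = 50
σ = (4, 2, 1, 3): 0 + 19 + 7 + (-2) = 24
σ = (4, 2, 3, 1): 0 + 19 + 22 + (-4) = 37
σ = (4, 3, 1, 2): 0 + 25 + 7 + 17 = 49
σ = (4, 3, 2, 1): 0 + 25 + 16 + (-4) = 37
Optimal value attained by: σ = (1, 3, 4, 2).
Answer: det⊕(T) = 92; verdict: NONSINGULAR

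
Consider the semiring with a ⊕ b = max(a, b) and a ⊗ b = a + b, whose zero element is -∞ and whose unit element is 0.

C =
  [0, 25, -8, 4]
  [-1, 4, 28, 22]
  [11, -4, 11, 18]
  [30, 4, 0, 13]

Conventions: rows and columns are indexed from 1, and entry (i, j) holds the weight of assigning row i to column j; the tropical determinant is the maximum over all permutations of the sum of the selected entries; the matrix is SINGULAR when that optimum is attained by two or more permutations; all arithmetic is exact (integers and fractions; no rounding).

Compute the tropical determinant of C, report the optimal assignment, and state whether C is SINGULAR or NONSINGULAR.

σ = (1, 2, 3, 4): 0 + 4 + 11 + 13 = 28
σ = (1, 2, 4, 3): 0 + 4 + 18 + 0 = 22
σ = (1, 3, 2, 4): 0 + 28 + (-4) + 13 = 37
σ = (1, 3, 4, 2): 0 + 28 + 18 + 4 = 50
σ = (1, 4, 2, 3): 0 + 22 + (-4) + 0 = 18
σ = (1, 4, 3, 2): 0 + 22 + 11 + 4 = 37
σ = (2, 1, 3, 4): 25 + (-1) + 11 + 13 = 48
σ = (2, 1, 4, 3): 25 + (-1) + 18 + 0 = 42
σ = (2, 3, 1, 4): 25 + 28 + 11 + 13 = 77
σ = (2, 3, 4, 1): 25 + 28 + 18 + 30 = 101
σ = (2, 4, 1, 3): 25 + 22 + 11 + 0 = 58
σ = (2, 4, 3, 1): 25 + 22 + 11 + 30 = 88
σ = (3, 1, 2, 4): (-8) + (-1) + (-4) + 13 = 0
σ = (3, 1, 4, 2): (-8) + (-1) + 18 + 4 = 13
σ = (3, 2, 1, 4): (-8) + 4 + 11 + 13 = 20
σ = (3, 2, 4, 1): (-8) + 4 + 18 + 30 = 44
σ = (3, 4, 1, 2): (-8) + 22 + 11 + 4 = 29
σ = (3, 4, 2, 1): (-8) + 22 + (-4) + 30 = 40
σ = (4, 1, 2, 3): 4 + (-1) + (-4) + 0 = -1
σ = (4, 1, 3, 2): 4 + (-1) + 11 + 4 = 18
σ = (4, 2, 1, 3): 4 + 4 + 11 + 0 = 19
σ = (4, 2, 3, 1): 4 + 4 + 11 + 30 = 49
σ = (4, 3, 1, 2): 4 + 28 + 11 + 4 = 47
σ = (4, 3, 2, 1): 4 + 28 + (-4) + 30 = 58
Optimal value attained by: σ = (2, 3, 4, 1).
Answer: det⊕(C) = 101; verdict: NONSINGULAR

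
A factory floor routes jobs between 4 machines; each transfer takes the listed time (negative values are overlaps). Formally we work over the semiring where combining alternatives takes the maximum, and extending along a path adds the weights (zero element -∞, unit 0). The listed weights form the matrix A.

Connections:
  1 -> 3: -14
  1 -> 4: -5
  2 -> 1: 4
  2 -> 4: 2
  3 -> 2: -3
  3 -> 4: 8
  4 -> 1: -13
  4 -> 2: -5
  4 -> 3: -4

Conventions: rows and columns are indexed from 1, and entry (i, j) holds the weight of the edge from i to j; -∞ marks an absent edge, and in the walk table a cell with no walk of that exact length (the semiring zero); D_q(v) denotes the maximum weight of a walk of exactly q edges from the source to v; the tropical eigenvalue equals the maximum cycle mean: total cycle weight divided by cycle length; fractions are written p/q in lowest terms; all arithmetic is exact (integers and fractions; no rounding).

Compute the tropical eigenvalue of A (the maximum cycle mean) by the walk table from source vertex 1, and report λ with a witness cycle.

q=0: [0, -∞, -∞, -∞]
q=1: [-∞, -∞, -14, -5]
q=2: [-18, -10, -9, -6]
q=3: [-6, -11, -10, -1]
q=4: [-7, -6, -5, -2]
Optimal cycle mean attained by: cycle 3->4->3, total 8 + (-4), length 2.
Answer: λ = 2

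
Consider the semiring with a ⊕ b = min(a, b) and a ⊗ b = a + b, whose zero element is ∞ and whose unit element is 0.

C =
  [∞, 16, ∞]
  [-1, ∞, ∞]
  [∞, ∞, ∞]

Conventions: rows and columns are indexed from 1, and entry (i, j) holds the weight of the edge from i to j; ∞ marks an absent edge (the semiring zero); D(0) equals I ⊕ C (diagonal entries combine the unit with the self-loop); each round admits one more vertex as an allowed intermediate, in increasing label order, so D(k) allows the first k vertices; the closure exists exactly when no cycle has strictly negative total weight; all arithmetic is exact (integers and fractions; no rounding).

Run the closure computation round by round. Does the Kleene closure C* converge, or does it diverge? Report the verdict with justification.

D(0):
  [0, 16, ∞]
  [-1, 0, ∞]
  [∞, ∞, 0]
D(1):
  [0, 16, ∞]
  [-1, 0, ∞]
  [∞, ∞, 0]
D(2):
  [0, 16, ∞]
  [-1, 0, ∞]
  [∞, ∞, 0]
D(3):
  [0, 16, ∞]
  [-1, 0, ∞]
  [∞, ∞, 0]
Key observation: every diagonal entry stays at the unit through all rounds, so no improving cycle exists.
Answer: CONVERGES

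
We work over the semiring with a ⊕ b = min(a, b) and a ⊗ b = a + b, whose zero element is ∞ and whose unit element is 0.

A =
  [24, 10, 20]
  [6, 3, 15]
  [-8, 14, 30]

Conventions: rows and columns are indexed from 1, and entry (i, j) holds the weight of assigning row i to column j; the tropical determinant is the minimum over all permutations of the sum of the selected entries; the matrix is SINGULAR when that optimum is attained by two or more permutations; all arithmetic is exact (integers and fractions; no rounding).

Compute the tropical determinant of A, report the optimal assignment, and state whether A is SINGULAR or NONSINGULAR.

σ = (1, 2, 3): 24 + 3 + 30 = 57
σ = (1, 3, 2): 24 + 15 + 14 = 53
σ = (2, 1, 3): 10 + 6 + 30 = 46
σ = (2, 3, 1): 10 + 15 + (-8) = 17
σ = (3, 1, 2): 20 + 6 + 14 = 40
σ = (3, 2, 1): 20 + 3 + (-8) = 15
Optimal value attained by: σ = (3, 2, 1).
Answer: det⊕(A) = 15; verdict: NONSINGULAR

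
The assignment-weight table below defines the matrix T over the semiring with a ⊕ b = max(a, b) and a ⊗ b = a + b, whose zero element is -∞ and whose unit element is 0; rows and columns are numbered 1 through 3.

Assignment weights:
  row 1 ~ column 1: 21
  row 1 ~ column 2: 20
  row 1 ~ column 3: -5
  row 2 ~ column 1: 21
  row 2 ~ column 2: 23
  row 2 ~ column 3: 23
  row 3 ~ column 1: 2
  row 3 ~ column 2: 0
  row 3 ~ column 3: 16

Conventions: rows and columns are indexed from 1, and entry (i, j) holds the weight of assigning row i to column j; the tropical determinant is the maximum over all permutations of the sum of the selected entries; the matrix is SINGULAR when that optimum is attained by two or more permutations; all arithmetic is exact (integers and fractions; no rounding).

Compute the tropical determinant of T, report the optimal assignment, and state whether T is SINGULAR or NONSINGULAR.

σ = (1, 2, 3): 21 + 23 + 16 = 60
σ = (1, 3, 2): 21 + 23 + 0 = 44
σ = (2, 1, 3): 20 + 21 + 16 = 57
σ = (2, 3, 1): 20 + 23 + 2 = 45
σ = (3, 1, 2): (-5) + 21 + 0 = 16
σ = (3, 2, 1): (-5) + 23 + 2 = 20
Optimal value attained by: σ = (1, 2, 3).
Answer: det⊕(T) = 60; verdict: NONSINGULAR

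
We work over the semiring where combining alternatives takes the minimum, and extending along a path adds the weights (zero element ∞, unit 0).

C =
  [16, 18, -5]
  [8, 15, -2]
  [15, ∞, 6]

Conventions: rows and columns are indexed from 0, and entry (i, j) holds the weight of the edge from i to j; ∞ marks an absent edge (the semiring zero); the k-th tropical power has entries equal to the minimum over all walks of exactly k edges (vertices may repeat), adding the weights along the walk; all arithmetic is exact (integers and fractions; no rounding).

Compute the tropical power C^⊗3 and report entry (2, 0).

C^⊗2:
  [10, 33, 1]
  [13, 26, 3]
  [21, 33, 10]
C^⊗3:
  [16, 28, 5]
  [18, 31, 8]
  [25, 39, 16]
Key observation: the optimum is the walk 2->0->2->0, with weight 15 + (-5) + 15 = 25.
Optimal value attained by: walk 2->0->2->0.
Answer: (C^⊗3)[2][0] = 25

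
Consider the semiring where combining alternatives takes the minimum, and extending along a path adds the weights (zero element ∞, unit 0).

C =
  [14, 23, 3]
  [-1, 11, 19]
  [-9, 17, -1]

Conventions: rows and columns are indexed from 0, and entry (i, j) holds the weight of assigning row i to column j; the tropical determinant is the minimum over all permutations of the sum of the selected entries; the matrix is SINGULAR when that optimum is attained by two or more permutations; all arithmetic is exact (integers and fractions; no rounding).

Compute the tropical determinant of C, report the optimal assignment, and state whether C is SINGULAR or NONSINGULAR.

σ = (0, 1, 2): 14 + 11 + (-1) = 24
σ = (0, 2, 1): 14 + 19 + 17 = 50
σ = (1, 0, 2): 23 + (-1) + (-1) = 21
σ = (1, 2, 0): 23 + 19 + (-9) = 33
σ = (2, 0, 1): 3 + (-1) + 17 = 19
σ = (2, 1, 0): 3 + 11 + (-9) = 5
Optimal value attained by: σ = (2, 1, 0).
Answer: det⊕(C) = 5; verdict: NONSINGULAR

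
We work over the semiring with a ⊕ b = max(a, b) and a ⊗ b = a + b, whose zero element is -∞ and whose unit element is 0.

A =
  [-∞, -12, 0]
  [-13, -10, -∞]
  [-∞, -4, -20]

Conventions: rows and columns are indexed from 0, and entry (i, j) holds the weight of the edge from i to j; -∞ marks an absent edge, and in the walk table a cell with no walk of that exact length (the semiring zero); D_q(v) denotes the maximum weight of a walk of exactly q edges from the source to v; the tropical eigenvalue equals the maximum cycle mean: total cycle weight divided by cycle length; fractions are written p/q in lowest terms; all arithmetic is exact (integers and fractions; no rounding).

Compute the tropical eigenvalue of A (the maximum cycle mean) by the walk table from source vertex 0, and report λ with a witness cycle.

q=0: [0, -∞, -∞]
q=1: [-∞, -12, 0]
q=2: [-25, -4, -20]
q=3: [-17, -14, -25]
Optimal cycle mean attained by: cycle 0->2->1->0, total 0 + (-4) + (-13), length 3.
Answer: λ = -17/3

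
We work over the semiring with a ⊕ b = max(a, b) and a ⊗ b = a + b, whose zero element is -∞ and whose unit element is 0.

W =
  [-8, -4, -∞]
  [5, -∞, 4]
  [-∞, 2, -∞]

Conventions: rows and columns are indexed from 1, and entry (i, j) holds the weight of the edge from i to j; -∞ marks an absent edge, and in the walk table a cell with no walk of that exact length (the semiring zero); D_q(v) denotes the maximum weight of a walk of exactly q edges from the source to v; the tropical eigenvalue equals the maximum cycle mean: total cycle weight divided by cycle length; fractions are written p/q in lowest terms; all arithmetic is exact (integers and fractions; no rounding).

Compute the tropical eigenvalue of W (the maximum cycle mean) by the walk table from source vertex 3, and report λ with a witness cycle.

q=0: [-∞, -∞, 0]
q=1: [-∞, 2, -∞]
q=2: [7, -∞, 6]
q=3: [-1, 8, -∞]
Optimal cycle mean attained by: cycle 2->3->2, total 4 + 2, length 2.
Answer: λ = 3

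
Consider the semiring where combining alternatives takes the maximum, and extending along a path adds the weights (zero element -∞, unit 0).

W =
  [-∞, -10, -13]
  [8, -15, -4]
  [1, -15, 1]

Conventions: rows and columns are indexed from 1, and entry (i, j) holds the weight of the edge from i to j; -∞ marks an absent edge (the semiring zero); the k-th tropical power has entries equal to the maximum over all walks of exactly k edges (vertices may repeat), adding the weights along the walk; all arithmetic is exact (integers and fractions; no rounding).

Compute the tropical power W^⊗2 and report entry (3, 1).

W^⊗2:
  [-2, -25, -12]
  [-3, -2, -3]
  [2, -9, 2]
Key observation: the optimum is the walk 3->3->1, with weight 1 + 1 = 2.
Optimal value attained by: walk 3->3->1.
Answer: (W^⊗2)[3][1] = 2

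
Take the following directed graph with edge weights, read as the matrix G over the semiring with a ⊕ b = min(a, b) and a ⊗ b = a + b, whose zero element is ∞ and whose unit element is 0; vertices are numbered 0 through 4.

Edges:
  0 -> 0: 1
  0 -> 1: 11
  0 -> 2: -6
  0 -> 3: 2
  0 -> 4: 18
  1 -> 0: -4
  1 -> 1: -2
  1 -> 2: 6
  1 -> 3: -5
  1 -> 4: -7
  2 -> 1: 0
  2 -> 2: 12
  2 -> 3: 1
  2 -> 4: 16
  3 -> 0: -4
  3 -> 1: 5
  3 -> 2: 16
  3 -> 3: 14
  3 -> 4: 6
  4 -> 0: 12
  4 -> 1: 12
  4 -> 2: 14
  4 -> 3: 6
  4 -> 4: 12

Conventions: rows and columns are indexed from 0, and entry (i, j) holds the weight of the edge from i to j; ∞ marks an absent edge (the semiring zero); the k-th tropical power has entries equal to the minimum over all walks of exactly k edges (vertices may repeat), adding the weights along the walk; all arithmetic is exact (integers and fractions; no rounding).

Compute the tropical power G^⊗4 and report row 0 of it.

G^⊗2:
  [-2, -6, -5, -5, 4]
  [-9, -4, -10, -7, -9]
  [-4, -2, 6, -5, -7]
  [-3, 3, -10, -2, -2]
  [2, 10, 6, 7, 5]
G^⊗3:
  [-10, -8, -8, -11, -13]
  [-11, -10, -15, -9, -11]
  [-9, -4, -10, -7, -9]
  [-6, -10, -9, -9, -4]
  [3, 6, -4, 4, 3]
G^⊗4:
  [-15, -10, -16, -13, -15]
  [-14, -15, -17, -15, -17]
  [-11, -10, -15, -9, -11]
  [-14, -12, -12, -15, -17]
  [0, -4, -3, -3, -1]
Answer: row 0 of G^⊗4 = [-15, -10, -16, -13, -15]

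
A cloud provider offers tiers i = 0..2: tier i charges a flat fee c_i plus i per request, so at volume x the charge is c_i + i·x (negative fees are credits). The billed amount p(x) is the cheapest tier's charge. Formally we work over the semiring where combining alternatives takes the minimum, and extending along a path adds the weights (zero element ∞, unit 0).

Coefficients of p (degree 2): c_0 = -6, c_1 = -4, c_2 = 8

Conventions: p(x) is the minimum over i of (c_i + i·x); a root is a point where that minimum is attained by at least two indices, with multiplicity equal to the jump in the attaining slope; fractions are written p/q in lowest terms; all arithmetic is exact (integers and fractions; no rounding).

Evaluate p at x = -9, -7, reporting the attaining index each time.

p(-9) = min(-6+0·(-9)=-6, -4+1·(-9)=-13, 8+2·(-9)=-10) = -13 (attained by i=1)
p(-7) = min(-6+0·(-7)=-6, -4+1·(-7)=-11, 8+2·(-7)=-6) = -11 (attained by i=1)
Answer: p(-9) = -13; p(-7) = -11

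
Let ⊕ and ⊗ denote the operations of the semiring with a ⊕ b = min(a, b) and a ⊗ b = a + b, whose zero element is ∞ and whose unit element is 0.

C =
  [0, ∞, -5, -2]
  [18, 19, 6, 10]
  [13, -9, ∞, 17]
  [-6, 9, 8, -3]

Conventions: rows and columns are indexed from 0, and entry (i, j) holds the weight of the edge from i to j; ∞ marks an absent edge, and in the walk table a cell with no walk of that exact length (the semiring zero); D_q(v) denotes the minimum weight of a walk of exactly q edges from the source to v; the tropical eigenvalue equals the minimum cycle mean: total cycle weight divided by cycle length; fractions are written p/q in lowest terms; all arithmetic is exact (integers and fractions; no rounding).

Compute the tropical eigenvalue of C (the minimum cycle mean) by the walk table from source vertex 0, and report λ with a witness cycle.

q=0: [0, ∞, ∞, ∞]
q=1: [0, ∞, -5, -2]
q=2: [-8, -14, -5, -5]
q=3: [-11, -14, -13, -10]
q=4: [-16, -22, -16, -13]
Optimal cycle mean attained by: cycle 0->3->0, total (-2) + (-6), length 2.
Answer: λ = -4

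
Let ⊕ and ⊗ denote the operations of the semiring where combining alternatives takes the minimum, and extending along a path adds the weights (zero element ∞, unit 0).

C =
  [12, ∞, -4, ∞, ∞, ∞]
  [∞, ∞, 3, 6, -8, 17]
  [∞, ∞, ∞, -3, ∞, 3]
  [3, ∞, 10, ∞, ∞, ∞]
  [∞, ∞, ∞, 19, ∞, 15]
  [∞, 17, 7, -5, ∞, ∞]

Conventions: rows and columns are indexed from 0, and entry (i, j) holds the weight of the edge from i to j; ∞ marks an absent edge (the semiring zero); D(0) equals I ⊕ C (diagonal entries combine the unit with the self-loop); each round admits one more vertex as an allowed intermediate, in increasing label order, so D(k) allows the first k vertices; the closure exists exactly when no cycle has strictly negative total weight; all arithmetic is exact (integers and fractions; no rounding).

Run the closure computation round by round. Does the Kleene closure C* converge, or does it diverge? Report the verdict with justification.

D(0):
  [0, ∞, -4, ∞, ∞, ∞]
  [∞, 0, 3, 6, -8, 17]
  [∞, ∞, 0, -3, ∞, 3]
  [3, ∞, 10, 0, ∞, ∞]
  [∞, ∞, ∞, 19, 0, 15]
  [∞, 17, 7, -5, ∞, 0]
D(1):
  [0, ∞, -4, ∞, ∞, ∞]
  [∞, 0, 3, 6, -8, 17]
  [∞, ∞, 0, -3, ∞, 3]
  [3, ∞, -1, 0, ∞, ∞]
  [∞, ∞, ∞, 19, 0, 15]
  [∞, 17, 7, -5, ∞, 0]
D(2):
  [0, ∞, -4, ∞, ∞, ∞]
  [∞, 0, 3, 6, -8, 17]
  [∞, ∞, 0, -3, ∞, 3]
  [3, ∞, -1, 0, ∞, ∞]
  [∞, ∞, ∞, 19, 0, 15]
  [∞, 17, 7, -5, 9, 0]
Detection: at round 3, diagonal entry (3, 3) turns strictly negative.
Key observation: the cycle 3->0->2->3 has total weight 3 + (-4) + (-3), which is strictly negative.
Answer: DIVERGES — negative cycle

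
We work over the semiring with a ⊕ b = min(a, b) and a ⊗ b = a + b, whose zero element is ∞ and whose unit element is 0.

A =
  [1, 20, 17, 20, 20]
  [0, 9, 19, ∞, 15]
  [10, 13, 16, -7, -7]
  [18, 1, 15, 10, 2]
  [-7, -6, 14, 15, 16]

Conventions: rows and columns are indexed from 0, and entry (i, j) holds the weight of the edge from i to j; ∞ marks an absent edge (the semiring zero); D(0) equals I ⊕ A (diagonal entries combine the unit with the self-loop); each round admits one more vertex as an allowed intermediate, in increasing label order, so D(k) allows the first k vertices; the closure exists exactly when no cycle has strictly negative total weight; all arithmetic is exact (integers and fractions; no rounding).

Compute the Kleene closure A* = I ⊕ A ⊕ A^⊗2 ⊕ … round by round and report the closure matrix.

D(0):
  [0, 20, 17, 20, 20]
  [0, 0, 19, ∞, 15]
  [10, 13, 0, -7, -7]
  [18, 1, 15, 0, 2]
  [-7, -6, 14, 15, 0]
D(1):
  [0, 20, 17, 20, 20]
  [0, 0, 17, 20, 15]
  [10, 13, 0, -7, -7]
  [18, 1, 15, 0, 2]
  [-7, -6, 10, 13, 0]
D(2):
  [0, 20, 17, 20, 20]
  [0, 0, 17, 20, 15]
  [10, 13, 0, -7, -7]
  [1, 1, 15, 0, 2]
  [-7, -6, 10, 13, 0]
D(3):
  [0, 20, 17, 10, 10]
  [0, 0, 17, 10, 10]
  [10, 13, 0, -7, -7]
  [1, 1, 15, 0, 2]
  [-7, -6, 10, 3, 0]
D(4):
  [0, 11, 17, 10, 10]
  [0, 0, 17, 10, 10]
  [-6, -6, 0, -7, -7]
  [1, 1, 15, 0, 2]
  [-7, -6, 10, 3, 0]
D(5):
  [0, 4, 17, 10, 10]
  [0, 0, 17, 10, 10]
  [-14, -13, 0, -7, -7]
  [-5, -4, 12, 0, 2]
  [-7, -6, 10, 3, 0]
Answer: A* = [[0, 4, 17, 10, 10], [0, 0, 17, 10, 10], [-14, -13, 0, -7, -7], [-5, -4, 12, 0, 2], [-7, -6, 10, 3, 0]]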